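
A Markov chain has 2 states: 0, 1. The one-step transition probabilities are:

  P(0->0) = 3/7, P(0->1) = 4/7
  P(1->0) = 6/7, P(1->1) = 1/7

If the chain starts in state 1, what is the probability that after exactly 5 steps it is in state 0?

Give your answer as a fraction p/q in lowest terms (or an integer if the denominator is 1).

Answer: 10230/16807

Derivation:
Computing P^5 by repeated multiplication:
P^1 =
  0: [3/7, 4/7]
  1: [6/7, 1/7]
P^2 =
  0: [33/49, 16/49]
  1: [24/49, 25/49]
P^3 =
  0: [195/343, 148/343]
  1: [222/343, 121/343]
P^4 =
  0: [1473/2401, 928/2401]
  1: [1392/2401, 1009/2401]
P^5 =
  0: [9987/16807, 6820/16807]
  1: [10230/16807, 6577/16807]

(P^5)[1 -> 0] = 10230/16807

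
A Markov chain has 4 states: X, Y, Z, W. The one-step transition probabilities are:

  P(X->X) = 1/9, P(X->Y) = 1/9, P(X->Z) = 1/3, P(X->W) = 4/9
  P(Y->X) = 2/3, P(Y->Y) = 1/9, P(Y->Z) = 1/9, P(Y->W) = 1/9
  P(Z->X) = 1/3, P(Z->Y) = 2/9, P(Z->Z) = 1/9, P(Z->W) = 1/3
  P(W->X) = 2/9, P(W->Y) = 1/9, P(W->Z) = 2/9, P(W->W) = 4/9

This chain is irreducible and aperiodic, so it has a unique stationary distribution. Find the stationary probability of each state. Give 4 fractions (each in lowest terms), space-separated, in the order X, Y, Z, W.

Answer: 19/69 121/897 64/299 337/897

Derivation:
The stationary distribution satisfies pi = pi * P, i.e.:
  pi_X = 1/9*pi_X + 2/3*pi_Y + 1/3*pi_Z + 2/9*pi_W
  pi_Y = 1/9*pi_X + 1/9*pi_Y + 2/9*pi_Z + 1/9*pi_W
  pi_Z = 1/3*pi_X + 1/9*pi_Y + 1/9*pi_Z + 2/9*pi_W
  pi_W = 4/9*pi_X + 1/9*pi_Y + 1/3*pi_Z + 4/9*pi_W
with normalization: pi_X + pi_Y + pi_Z + pi_W = 1.

Using the first 3 balance equations plus normalization, the linear system A*pi = b is:
  [-8/9, 2/3, 1/3, 2/9] . pi = 0
  [1/9, -8/9, 2/9, 1/9] . pi = 0
  [1/3, 1/9, -8/9, 2/9] . pi = 0
  [1, 1, 1, 1] . pi = 1

Solving yields:
  pi_X = 19/69
  pi_Y = 121/897
  pi_Z = 64/299
  pi_W = 337/897

Verification (pi * P):
  19/69*1/9 + 121/897*2/3 + 64/299*1/3 + 337/897*2/9 = 19/69 = pi_X  (ok)
  19/69*1/9 + 121/897*1/9 + 64/299*2/9 + 337/897*1/9 = 121/897 = pi_Y  (ok)
  19/69*1/3 + 121/897*1/9 + 64/299*1/9 + 337/897*2/9 = 64/299 = pi_Z  (ok)
  19/69*4/9 + 121/897*1/9 + 64/299*1/3 + 337/897*4/9 = 337/897 = pi_W  (ok)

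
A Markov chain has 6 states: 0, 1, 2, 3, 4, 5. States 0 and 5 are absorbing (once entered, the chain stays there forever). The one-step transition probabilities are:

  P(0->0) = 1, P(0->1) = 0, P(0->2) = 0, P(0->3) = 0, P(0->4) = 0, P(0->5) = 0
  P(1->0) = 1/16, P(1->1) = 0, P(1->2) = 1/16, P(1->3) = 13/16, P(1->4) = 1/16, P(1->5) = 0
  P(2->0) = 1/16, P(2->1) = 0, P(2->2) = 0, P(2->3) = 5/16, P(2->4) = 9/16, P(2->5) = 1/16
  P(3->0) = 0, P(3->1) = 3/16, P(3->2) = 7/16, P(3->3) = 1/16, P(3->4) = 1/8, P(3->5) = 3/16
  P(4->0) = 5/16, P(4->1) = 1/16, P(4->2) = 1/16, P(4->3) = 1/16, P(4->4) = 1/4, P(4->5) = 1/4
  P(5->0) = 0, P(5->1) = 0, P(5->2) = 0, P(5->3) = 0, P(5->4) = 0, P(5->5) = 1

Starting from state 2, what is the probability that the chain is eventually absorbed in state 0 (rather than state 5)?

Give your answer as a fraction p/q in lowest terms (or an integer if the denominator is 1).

Let a_i = P(absorbed in 0 | start in state i).
Boundary conditions: a_0 = 1, a_5 = 0.
For each transient state i, a_i = sum_j P(i->j) * a_j:
  a_1 = 1/16*a_0 + 0*a_1 + 1/16*a_2 + 13/16*a_3 + 1/16*a_4 + 0*a_5
  a_2 = 1/16*a_0 + 0*a_1 + 0*a_2 + 5/16*a_3 + 9/16*a_4 + 1/16*a_5
  a_3 = 0*a_0 + 3/16*a_1 + 7/16*a_2 + 1/16*a_3 + 1/8*a_4 + 3/16*a_5
  a_4 = 5/16*a_0 + 1/16*a_1 + 1/16*a_2 + 1/16*a_3 + 1/4*a_4 + 1/4*a_5

Substituting a_0 = 1 and a_5 = 0, rearrange to (I - Q) a = r where r[i] = P(i -> 0):
  [1, -1/16, -13/16, -1/16] . (a_1, a_2, a_3, a_4) = 1/16
  [0, 1, -5/16, -9/16] . (a_1, a_2, a_3, a_4) = 1/16
  [-3/16, -7/16, 15/16, -1/8] . (a_1, a_2, a_3, a_4) = 0
  [-1/16, -1/16, -1/16, 3/4] . (a_1, a_2, a_3, a_4) = 5/16

Solving yields:
  a_1 = 11463/26528
  a_2 = 394/829
  a_3 = 10029/26528
  a_4 = 13895/26528

Starting state is 2, so the absorption probability is a_2 = 394/829.

Answer: 394/829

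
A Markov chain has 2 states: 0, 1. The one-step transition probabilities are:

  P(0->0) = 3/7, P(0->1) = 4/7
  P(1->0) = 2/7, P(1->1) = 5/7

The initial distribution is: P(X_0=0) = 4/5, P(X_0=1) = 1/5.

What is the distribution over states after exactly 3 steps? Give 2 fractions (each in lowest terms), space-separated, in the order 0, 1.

Propagating the distribution step by step (d_{t+1} = d_t * P):
d_0 = (0=4/5, 1=1/5)
  d_1[0] = 4/5*3/7 + 1/5*2/7 = 2/5
  d_1[1] = 4/5*4/7 + 1/5*5/7 = 3/5
d_1 = (0=2/5, 1=3/5)
  d_2[0] = 2/5*3/7 + 3/5*2/7 = 12/35
  d_2[1] = 2/5*4/7 + 3/5*5/7 = 23/35
d_2 = (0=12/35, 1=23/35)
  d_3[0] = 12/35*3/7 + 23/35*2/7 = 82/245
  d_3[1] = 12/35*4/7 + 23/35*5/7 = 163/245
d_3 = (0=82/245, 1=163/245)

Answer: 82/245 163/245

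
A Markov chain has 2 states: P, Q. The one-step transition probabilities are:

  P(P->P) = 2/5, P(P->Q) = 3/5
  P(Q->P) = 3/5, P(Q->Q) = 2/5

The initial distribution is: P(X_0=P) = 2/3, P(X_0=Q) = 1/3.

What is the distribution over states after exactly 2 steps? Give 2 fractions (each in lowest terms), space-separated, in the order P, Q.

Propagating the distribution step by step (d_{t+1} = d_t * P):
d_0 = (P=2/3, Q=1/3)
  d_1[P] = 2/3*2/5 + 1/3*3/5 = 7/15
  d_1[Q] = 2/3*3/5 + 1/3*2/5 = 8/15
d_1 = (P=7/15, Q=8/15)
  d_2[P] = 7/15*2/5 + 8/15*3/5 = 38/75
  d_2[Q] = 7/15*3/5 + 8/15*2/5 = 37/75
d_2 = (P=38/75, Q=37/75)

Answer: 38/75 37/75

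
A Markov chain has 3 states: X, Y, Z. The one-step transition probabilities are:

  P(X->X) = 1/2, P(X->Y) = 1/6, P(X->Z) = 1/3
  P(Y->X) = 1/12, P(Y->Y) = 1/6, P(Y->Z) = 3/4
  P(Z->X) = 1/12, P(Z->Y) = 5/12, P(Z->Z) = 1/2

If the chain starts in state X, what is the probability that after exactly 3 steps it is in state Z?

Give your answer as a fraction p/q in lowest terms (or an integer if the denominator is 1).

Computing P^3 by repeated multiplication:
P^1 =
  X: [1/2, 1/6, 1/3]
  Y: [1/12, 1/6, 3/4]
  Z: [1/12, 5/12, 1/2]
P^2 =
  X: [7/24, 1/4, 11/24]
  Y: [17/144, 17/48, 19/36]
  Z: [17/144, 7/24, 85/144]
P^3 =
  X: [59/288, 9/32, 37/72]
  Y: [229/1728, 43/144, 983/1728]
  Z: [229/1728, 181/576, 239/432]

(P^3)[X -> Z] = 37/72

Answer: 37/72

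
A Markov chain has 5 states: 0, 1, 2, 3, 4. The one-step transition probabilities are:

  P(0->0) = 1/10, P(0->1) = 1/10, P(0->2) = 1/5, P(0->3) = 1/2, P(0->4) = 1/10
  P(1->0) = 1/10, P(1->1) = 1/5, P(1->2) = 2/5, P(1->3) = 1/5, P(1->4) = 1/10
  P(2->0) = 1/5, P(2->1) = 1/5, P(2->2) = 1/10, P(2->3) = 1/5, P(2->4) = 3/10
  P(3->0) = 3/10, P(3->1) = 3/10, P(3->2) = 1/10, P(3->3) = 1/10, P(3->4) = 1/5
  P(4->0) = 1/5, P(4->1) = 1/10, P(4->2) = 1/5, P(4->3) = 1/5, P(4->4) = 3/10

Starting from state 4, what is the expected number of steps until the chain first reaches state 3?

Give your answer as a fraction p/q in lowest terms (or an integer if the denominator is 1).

Let h_i = expected steps to first reach 3 from state i.
Boundary: h_3 = 0.
First-step equations for the other states:
  h_0 = 1 + 1/10*h_0 + 1/10*h_1 + 1/5*h_2 + 1/2*h_3 + 1/10*h_4
  h_1 = 1 + 1/10*h_0 + 1/5*h_1 + 2/5*h_2 + 1/5*h_3 + 1/10*h_4
  h_2 = 1 + 1/5*h_0 + 1/5*h_1 + 1/10*h_2 + 1/5*h_3 + 3/10*h_4
  h_4 = 1 + 1/5*h_0 + 1/10*h_1 + 1/5*h_2 + 1/5*h_3 + 3/10*h_4

Substituting h_3 = 0 and rearranging gives the linear system (I - Q) h = 1:
  [9/10, -1/10, -1/5, -1/10] . (h_0, h_1, h_2, h_4) = 1
  [-1/10, 4/5, -2/5, -1/10] . (h_0, h_1, h_2, h_4) = 1
  [-1/5, -1/5, 9/10, -3/10] . (h_0, h_1, h_2, h_4) = 1
  [-1/5, -1/10, -1/5, 7/10] . (h_0, h_1, h_2, h_4) = 1

Solving yields:
  h_0 = 7760/2677
  h_1 = 11000/2677
  h_2 = 10700/2677
  h_4 = 10670/2677

Starting state is 4, so the expected hitting time is h_4 = 10670/2677.

Answer: 10670/2677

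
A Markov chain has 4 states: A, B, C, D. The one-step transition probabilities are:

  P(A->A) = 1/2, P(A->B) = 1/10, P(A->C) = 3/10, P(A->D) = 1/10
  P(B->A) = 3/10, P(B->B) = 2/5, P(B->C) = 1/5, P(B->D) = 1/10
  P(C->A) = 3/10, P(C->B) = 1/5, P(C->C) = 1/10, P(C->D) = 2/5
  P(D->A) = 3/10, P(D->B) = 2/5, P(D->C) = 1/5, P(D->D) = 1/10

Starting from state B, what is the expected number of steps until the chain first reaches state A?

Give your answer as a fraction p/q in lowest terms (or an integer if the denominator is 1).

Let h_i = expected steps to first reach A from state i.
Boundary: h_A = 0.
First-step equations for the other states:
  h_B = 1 + 3/10*h_A + 2/5*h_B + 1/5*h_C + 1/10*h_D
  h_C = 1 + 3/10*h_A + 1/5*h_B + 1/10*h_C + 2/5*h_D
  h_D = 1 + 3/10*h_A + 2/5*h_B + 1/5*h_C + 1/10*h_D

Substituting h_A = 0 and rearranging gives the linear system (I - Q) h = 1:
  [3/5, -1/5, -1/10] . (h_B, h_C, h_D) = 1
  [-1/5, 9/10, -2/5] . (h_B, h_C, h_D) = 1
  [-2/5, -1/5, 9/10] . (h_B, h_C, h_D) = 1

Solving yields:
  h_B = 10/3
  h_C = 10/3
  h_D = 10/3

Starting state is B, so the expected hitting time is h_B = 10/3.

Answer: 10/3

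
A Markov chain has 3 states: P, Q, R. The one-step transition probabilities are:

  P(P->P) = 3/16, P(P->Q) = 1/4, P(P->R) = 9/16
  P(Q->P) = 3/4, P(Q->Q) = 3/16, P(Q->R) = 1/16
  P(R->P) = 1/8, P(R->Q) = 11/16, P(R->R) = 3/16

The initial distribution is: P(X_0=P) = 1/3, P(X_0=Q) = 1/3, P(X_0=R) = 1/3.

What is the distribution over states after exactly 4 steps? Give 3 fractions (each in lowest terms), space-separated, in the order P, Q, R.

Propagating the distribution step by step (d_{t+1} = d_t * P):
d_0 = (P=1/3, Q=1/3, R=1/3)
  d_1[P] = 1/3*3/16 + 1/3*3/4 + 1/3*1/8 = 17/48
  d_1[Q] = 1/3*1/4 + 1/3*3/16 + 1/3*11/16 = 3/8
  d_1[R] = 1/3*9/16 + 1/3*1/16 + 1/3*3/16 = 13/48
d_1 = (P=17/48, Q=3/8, R=13/48)
  d_2[P] = 17/48*3/16 + 3/8*3/4 + 13/48*1/8 = 293/768
  d_2[Q] = 17/48*1/4 + 3/8*3/16 + 13/48*11/16 = 265/768
  d_2[R] = 17/48*9/16 + 3/8*1/16 + 13/48*3/16 = 35/128
d_2 = (P=293/768, Q=265/768, R=35/128)
  d_3[P] = 293/768*3/16 + 265/768*3/4 + 35/128*1/8 = 1493/4096
  d_3[Q] = 293/768*1/4 + 265/768*3/16 + 35/128*11/16 = 4277/12288
  d_3[R] = 293/768*9/16 + 265/768*1/16 + 35/128*3/16 = 883/3072
d_3 = (P=1493/4096, Q=4277/12288, R=883/3072)
  d_4[P] = 1493/4096*3/16 + 4277/12288*3/4 + 883/3072*1/8 = 71825/196608
  d_4[Q] = 1493/4096*1/4 + 4277/12288*3/16 + 883/3072*11/16 = 69599/196608
  d_4[R] = 1493/4096*9/16 + 4277/12288*1/16 + 883/3072*3/16 = 3449/12288
d_4 = (P=71825/196608, Q=69599/196608, R=3449/12288)

Answer: 71825/196608 69599/196608 3449/12288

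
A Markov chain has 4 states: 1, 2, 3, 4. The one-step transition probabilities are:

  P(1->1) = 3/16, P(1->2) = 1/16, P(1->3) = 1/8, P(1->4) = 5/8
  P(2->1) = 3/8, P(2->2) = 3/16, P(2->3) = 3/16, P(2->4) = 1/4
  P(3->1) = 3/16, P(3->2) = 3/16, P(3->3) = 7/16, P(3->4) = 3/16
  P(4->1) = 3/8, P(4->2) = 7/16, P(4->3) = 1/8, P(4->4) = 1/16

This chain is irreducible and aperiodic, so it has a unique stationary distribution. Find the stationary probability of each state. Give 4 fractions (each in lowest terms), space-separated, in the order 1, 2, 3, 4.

Answer: 1203/4238 951/4238 857/4238 1227/4238

Derivation:
The stationary distribution satisfies pi = pi * P, i.e.:
  pi_1 = 3/16*pi_1 + 3/8*pi_2 + 3/16*pi_3 + 3/8*pi_4
  pi_2 = 1/16*pi_1 + 3/16*pi_2 + 3/16*pi_3 + 7/16*pi_4
  pi_3 = 1/8*pi_1 + 3/16*pi_2 + 7/16*pi_3 + 1/8*pi_4
  pi_4 = 5/8*pi_1 + 1/4*pi_2 + 3/16*pi_3 + 1/16*pi_4
with normalization: pi_1 + pi_2 + pi_3 + pi_4 = 1.

Using the first 3 balance equations plus normalization, the linear system A*pi = b is:
  [-13/16, 3/8, 3/16, 3/8] . pi = 0
  [1/16, -13/16, 3/16, 7/16] . pi = 0
  [1/8, 3/16, -9/16, 1/8] . pi = 0
  [1, 1, 1, 1] . pi = 1

Solving yields:
  pi_1 = 1203/4238
  pi_2 = 951/4238
  pi_3 = 857/4238
  pi_4 = 1227/4238

Verification (pi * P):
  1203/4238*3/16 + 951/4238*3/8 + 857/4238*3/16 + 1227/4238*3/8 = 1203/4238 = pi_1  (ok)
  1203/4238*1/16 + 951/4238*3/16 + 857/4238*3/16 + 1227/4238*7/16 = 951/4238 = pi_2  (ok)
  1203/4238*1/8 + 951/4238*3/16 + 857/4238*7/16 + 1227/4238*1/8 = 857/4238 = pi_3  (ok)
  1203/4238*5/8 + 951/4238*1/4 + 857/4238*3/16 + 1227/4238*1/16 = 1227/4238 = pi_4  (ok)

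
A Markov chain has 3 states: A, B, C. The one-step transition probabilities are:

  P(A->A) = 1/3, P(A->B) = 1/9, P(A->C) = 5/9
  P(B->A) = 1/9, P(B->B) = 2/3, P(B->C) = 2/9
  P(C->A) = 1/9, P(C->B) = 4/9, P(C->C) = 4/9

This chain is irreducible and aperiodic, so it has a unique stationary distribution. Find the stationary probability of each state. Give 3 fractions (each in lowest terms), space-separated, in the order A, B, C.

Answer: 1/7 25/49 17/49

Derivation:
The stationary distribution satisfies pi = pi * P, i.e.:
  pi_A = 1/3*pi_A + 1/9*pi_B + 1/9*pi_C
  pi_B = 1/9*pi_A + 2/3*pi_B + 4/9*pi_C
  pi_C = 5/9*pi_A + 2/9*pi_B + 4/9*pi_C
with normalization: pi_A + pi_B + pi_C = 1.

Using the first 2 balance equations plus normalization, the linear system A*pi = b is:
  [-2/3, 1/9, 1/9] . pi = 0
  [1/9, -1/3, 4/9] . pi = 0
  [1, 1, 1] . pi = 1

Solving yields:
  pi_A = 1/7
  pi_B = 25/49
  pi_C = 17/49

Verification (pi * P):
  1/7*1/3 + 25/49*1/9 + 17/49*1/9 = 1/7 = pi_A  (ok)
  1/7*1/9 + 25/49*2/3 + 17/49*4/9 = 25/49 = pi_B  (ok)
  1/7*5/9 + 25/49*2/9 + 17/49*4/9 = 17/49 = pi_C  (ok)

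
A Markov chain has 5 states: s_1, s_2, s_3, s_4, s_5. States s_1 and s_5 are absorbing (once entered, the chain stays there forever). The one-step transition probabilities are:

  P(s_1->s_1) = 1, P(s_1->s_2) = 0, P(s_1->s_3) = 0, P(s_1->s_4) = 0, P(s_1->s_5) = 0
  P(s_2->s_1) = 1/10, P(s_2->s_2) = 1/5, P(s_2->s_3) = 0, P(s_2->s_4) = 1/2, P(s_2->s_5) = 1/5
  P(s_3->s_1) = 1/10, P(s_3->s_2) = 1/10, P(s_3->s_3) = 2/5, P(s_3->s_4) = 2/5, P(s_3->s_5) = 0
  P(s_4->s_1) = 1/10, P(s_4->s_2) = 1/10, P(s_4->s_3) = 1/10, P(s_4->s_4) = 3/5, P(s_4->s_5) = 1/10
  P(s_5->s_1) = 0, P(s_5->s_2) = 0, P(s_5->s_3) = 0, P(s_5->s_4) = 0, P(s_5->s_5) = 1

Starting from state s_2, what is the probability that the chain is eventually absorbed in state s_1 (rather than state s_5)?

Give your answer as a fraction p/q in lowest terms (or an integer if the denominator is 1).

Answer: 11/25

Derivation:
Let a_i = P(absorbed in s_1 | start in state i).
Boundary conditions: a_s_1 = 1, a_s_5 = 0.
For each transient state i, a_i = sum_j P(i->j) * a_j:
  a_s_2 = 1/10*a_s_1 + 1/5*a_s_2 + 0*a_s_3 + 1/2*a_s_4 + 1/5*a_s_5
  a_s_3 = 1/10*a_s_1 + 1/10*a_s_2 + 2/5*a_s_3 + 2/5*a_s_4 + 0*a_s_5
  a_s_4 = 1/10*a_s_1 + 1/10*a_s_2 + 1/10*a_s_3 + 3/5*a_s_4 + 1/10*a_s_5

Substituting a_s_1 = 1 and a_s_5 = 0, rearrange to (I - Q) a = r where r[i] = P(i -> s_1):
  [4/5, 0, -1/2] . (a_s_2, a_s_3, a_s_4) = 1/10
  [-1/10, 3/5, -2/5] . (a_s_2, a_s_3, a_s_4) = 1/10
  [-1/10, -1/10, 2/5] . (a_s_2, a_s_3, a_s_4) = 1/10

Solving yields:
  a_s_2 = 11/25
  a_s_3 = 72/125
  a_s_4 = 63/125

Starting state is s_2, so the absorption probability is a_s_2 = 11/25.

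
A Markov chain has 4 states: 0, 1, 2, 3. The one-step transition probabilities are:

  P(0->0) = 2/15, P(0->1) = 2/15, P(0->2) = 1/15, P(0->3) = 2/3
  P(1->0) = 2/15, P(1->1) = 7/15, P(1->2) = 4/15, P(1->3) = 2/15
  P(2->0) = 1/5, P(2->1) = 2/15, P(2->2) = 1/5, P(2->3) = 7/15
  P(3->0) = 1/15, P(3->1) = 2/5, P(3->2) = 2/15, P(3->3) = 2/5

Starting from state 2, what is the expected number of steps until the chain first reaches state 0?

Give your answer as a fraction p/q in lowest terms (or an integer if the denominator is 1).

Let h_i = expected steps to first reach 0 from state i.
Boundary: h_0 = 0.
First-step equations for the other states:
  h_1 = 1 + 2/15*h_0 + 7/15*h_1 + 4/15*h_2 + 2/15*h_3
  h_2 = 1 + 1/5*h_0 + 2/15*h_1 + 1/5*h_2 + 7/15*h_3
  h_3 = 1 + 1/15*h_0 + 2/5*h_1 + 2/15*h_2 + 2/5*h_3

Substituting h_0 = 0 and rearranging gives the linear system (I - Q) h = 1:
  [8/15, -4/15, -2/15] . (h_1, h_2, h_3) = 1
  [-2/15, 4/5, -7/15] . (h_1, h_2, h_3) = 1
  [-2/5, -2/15, 3/5] . (h_1, h_2, h_3) = 1

Solving yields:
  h_1 = 31/4
  h_2 = 15/2
  h_3 = 17/2

Starting state is 2, so the expected hitting time is h_2 = 15/2.

Answer: 15/2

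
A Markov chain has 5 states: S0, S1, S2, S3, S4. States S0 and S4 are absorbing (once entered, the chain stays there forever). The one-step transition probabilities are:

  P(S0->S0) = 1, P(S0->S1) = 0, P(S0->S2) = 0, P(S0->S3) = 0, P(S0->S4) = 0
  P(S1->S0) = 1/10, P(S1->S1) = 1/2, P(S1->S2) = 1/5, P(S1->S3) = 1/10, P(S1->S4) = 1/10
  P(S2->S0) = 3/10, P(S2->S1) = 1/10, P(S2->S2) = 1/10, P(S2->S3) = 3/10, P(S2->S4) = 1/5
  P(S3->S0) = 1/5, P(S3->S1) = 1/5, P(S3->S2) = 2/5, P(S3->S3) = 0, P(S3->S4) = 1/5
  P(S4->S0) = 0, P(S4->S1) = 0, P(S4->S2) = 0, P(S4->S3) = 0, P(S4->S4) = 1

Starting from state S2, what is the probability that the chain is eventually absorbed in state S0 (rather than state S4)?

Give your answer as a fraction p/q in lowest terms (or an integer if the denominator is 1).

Answer: 4/7

Derivation:
Let a_i = P(absorbed in S0 | start in state i).
Boundary conditions: a_S0 = 1, a_S4 = 0.
For each transient state i, a_i = sum_j P(i->j) * a_j:
  a_S1 = 1/10*a_S0 + 1/2*a_S1 + 1/5*a_S2 + 1/10*a_S3 + 1/10*a_S4
  a_S2 = 3/10*a_S0 + 1/10*a_S1 + 1/10*a_S2 + 3/10*a_S3 + 1/5*a_S4
  a_S3 = 1/5*a_S0 + 1/5*a_S1 + 2/5*a_S2 + 0*a_S3 + 1/5*a_S4

Substituting a_S0 = 1 and a_S4 = 0, rearrange to (I - Q) a = r where r[i] = P(i -> S0):
  [1/2, -1/5, -1/10] . (a_S1, a_S2, a_S3) = 1/10
  [-1/10, 9/10, -3/10] . (a_S1, a_S2, a_S3) = 3/10
  [-1/5, -2/5, 1] . (a_S1, a_S2, a_S3) = 1/5

Solving yields:
  a_S1 = 15/28
  a_S2 = 4/7
  a_S3 = 15/28

Starting state is S2, so the absorption probability is a_S2 = 4/7.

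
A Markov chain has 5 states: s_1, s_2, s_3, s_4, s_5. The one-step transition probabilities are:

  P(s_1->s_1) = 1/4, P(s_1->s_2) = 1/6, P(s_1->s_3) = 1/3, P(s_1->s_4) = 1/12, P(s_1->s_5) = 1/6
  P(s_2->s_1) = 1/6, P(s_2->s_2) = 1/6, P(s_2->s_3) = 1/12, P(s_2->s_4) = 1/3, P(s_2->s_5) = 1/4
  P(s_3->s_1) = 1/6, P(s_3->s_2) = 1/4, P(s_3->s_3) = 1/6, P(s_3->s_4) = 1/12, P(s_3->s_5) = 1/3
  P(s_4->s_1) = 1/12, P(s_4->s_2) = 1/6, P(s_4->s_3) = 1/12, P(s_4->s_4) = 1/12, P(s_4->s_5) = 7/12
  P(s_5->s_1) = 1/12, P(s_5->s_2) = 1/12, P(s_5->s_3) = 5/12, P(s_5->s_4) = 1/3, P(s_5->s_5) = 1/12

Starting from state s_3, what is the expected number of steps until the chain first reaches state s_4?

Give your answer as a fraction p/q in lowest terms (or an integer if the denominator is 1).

Answer: 12588/2357

Derivation:
Let h_i = expected steps to first reach s_4 from state i.
Boundary: h_s_4 = 0.
First-step equations for the other states:
  h_s_1 = 1 + 1/4*h_s_1 + 1/6*h_s_2 + 1/3*h_s_3 + 1/12*h_s_4 + 1/6*h_s_5
  h_s_2 = 1 + 1/6*h_s_1 + 1/6*h_s_2 + 1/12*h_s_3 + 1/3*h_s_4 + 1/4*h_s_5
  h_s_3 = 1 + 1/6*h_s_1 + 1/4*h_s_2 + 1/6*h_s_3 + 1/12*h_s_4 + 1/3*h_s_5
  h_s_5 = 1 + 1/12*h_s_1 + 1/12*h_s_2 + 5/12*h_s_3 + 1/3*h_s_4 + 1/12*h_s_5

Substituting h_s_4 = 0 and rearranging gives the linear system (I - Q) h = 1:
  [3/4, -1/6, -1/3, -1/6] . (h_s_1, h_s_2, h_s_3, h_s_5) = 1
  [-1/6, 5/6, -1/12, -1/4] . (h_s_1, h_s_2, h_s_3, h_s_5) = 1
  [-1/6, -1/4, 5/6, -1/3] . (h_s_1, h_s_2, h_s_3, h_s_5) = 1
  [-1/12, -1/12, -5/12, 11/12] . (h_s_1, h_s_2, h_s_3, h_s_5) = 1

Solving yields:
  h_s_1 = 13236/2357
  h_s_2 = 9852/2357
  h_s_3 = 12588/2357
  h_s_5 = 10392/2357

Starting state is s_3, so the expected hitting time is h_s_3 = 12588/2357.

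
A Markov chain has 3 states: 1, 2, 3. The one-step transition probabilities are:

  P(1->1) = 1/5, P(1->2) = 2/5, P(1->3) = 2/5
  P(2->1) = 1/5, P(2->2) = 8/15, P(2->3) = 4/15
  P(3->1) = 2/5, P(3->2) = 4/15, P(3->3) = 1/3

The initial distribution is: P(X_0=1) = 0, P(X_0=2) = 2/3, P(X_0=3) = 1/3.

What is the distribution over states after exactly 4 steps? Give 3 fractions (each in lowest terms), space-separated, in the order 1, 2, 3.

Answer: 2678/10125 62588/151875 49117/151875

Derivation:
Propagating the distribution step by step (d_{t+1} = d_t * P):
d_0 = (1=0, 2=2/3, 3=1/3)
  d_1[1] = 0*1/5 + 2/3*1/5 + 1/3*2/5 = 4/15
  d_1[2] = 0*2/5 + 2/3*8/15 + 1/3*4/15 = 4/9
  d_1[3] = 0*2/5 + 2/3*4/15 + 1/3*1/3 = 13/45
d_1 = (1=4/15, 2=4/9, 3=13/45)
  d_2[1] = 4/15*1/5 + 4/9*1/5 + 13/45*2/5 = 58/225
  d_2[2] = 4/15*2/5 + 4/9*8/15 + 13/45*4/15 = 284/675
  d_2[3] = 4/15*2/5 + 4/9*4/15 + 13/45*1/3 = 217/675
d_2 = (1=58/225, 2=284/675, 3=217/675)
  d_3[1] = 58/225*1/5 + 284/675*1/5 + 217/675*2/5 = 892/3375
  d_3[2] = 58/225*2/5 + 284/675*8/15 + 217/675*4/15 = 4184/10125
  d_3[3] = 58/225*2/5 + 284/675*4/15 + 217/675*1/3 = 653/2025
d_3 = (1=892/3375, 2=4184/10125, 3=653/2025)
  d_4[1] = 892/3375*1/5 + 4184/10125*1/5 + 653/2025*2/5 = 2678/10125
  d_4[2] = 892/3375*2/5 + 4184/10125*8/15 + 653/2025*4/15 = 62588/151875
  d_4[3] = 892/3375*2/5 + 4184/10125*4/15 + 653/2025*1/3 = 49117/151875
d_4 = (1=2678/10125, 2=62588/151875, 3=49117/151875)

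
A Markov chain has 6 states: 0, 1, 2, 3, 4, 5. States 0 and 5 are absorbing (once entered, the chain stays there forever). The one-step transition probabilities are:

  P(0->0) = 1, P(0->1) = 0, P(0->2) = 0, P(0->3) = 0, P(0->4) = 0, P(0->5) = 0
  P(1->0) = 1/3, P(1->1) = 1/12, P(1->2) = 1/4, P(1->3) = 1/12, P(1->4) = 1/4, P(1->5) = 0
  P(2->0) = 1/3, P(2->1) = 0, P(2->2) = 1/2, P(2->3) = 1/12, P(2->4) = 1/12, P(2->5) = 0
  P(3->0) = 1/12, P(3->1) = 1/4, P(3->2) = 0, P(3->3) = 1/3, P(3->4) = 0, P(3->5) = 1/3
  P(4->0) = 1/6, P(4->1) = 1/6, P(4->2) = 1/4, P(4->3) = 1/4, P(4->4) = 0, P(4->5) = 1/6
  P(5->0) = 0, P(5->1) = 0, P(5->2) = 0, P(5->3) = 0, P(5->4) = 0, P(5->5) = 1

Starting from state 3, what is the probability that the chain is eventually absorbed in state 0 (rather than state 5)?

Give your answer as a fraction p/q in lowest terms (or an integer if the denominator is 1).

Let a_i = P(absorbed in 0 | start in state i).
Boundary conditions: a_0 = 1, a_5 = 0.
For each transient state i, a_i = sum_j P(i->j) * a_j:
  a_1 = 1/3*a_0 + 1/12*a_1 + 1/4*a_2 + 1/12*a_3 + 1/4*a_4 + 0*a_5
  a_2 = 1/3*a_0 + 0*a_1 + 1/2*a_2 + 1/12*a_3 + 1/12*a_4 + 0*a_5
  a_3 = 1/12*a_0 + 1/4*a_1 + 0*a_2 + 1/3*a_3 + 0*a_4 + 1/3*a_5
  a_4 = 1/6*a_0 + 1/6*a_1 + 1/4*a_2 + 1/4*a_3 + 0*a_4 + 1/6*a_5

Substituting a_0 = 1 and a_5 = 0, rearrange to (I - Q) a = r where r[i] = P(i -> 0):
  [11/12, -1/4, -1/12, -1/4] . (a_1, a_2, a_3, a_4) = 1/3
  [0, 1/2, -1/12, -1/12] . (a_1, a_2, a_3, a_4) = 1/3
  [-1/4, 0, 2/3, 0] . (a_1, a_2, a_3, a_4) = 1/12
  [-1/6, -1/4, -1/4, 1] . (a_1, a_2, a_3, a_4) = 1/6

Solving yields:
  a_1 = 1387/1735
  a_2 = 4373/5205
  a_3 = 737/1735
  a_4 = 1069/1735

Starting state is 3, so the absorption probability is a_3 = 737/1735.

Answer: 737/1735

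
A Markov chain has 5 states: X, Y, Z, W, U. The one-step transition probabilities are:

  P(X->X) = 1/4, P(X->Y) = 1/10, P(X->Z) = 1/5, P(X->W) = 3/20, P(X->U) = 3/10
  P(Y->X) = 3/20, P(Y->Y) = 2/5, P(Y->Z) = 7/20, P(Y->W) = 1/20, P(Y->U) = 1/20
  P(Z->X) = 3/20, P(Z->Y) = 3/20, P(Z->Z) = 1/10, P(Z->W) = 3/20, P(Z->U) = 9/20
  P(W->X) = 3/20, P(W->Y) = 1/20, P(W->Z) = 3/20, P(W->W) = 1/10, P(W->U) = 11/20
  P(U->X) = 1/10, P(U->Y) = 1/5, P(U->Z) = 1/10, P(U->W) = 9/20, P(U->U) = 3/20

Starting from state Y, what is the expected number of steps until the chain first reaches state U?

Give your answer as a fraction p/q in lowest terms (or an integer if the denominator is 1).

Answer: 11592/2753

Derivation:
Let h_i = expected steps to first reach U from state i.
Boundary: h_U = 0.
First-step equations for the other states:
  h_X = 1 + 1/4*h_X + 1/10*h_Y + 1/5*h_Z + 3/20*h_W + 3/10*h_U
  h_Y = 1 + 3/20*h_X + 2/5*h_Y + 7/20*h_Z + 1/20*h_W + 1/20*h_U
  h_Z = 1 + 3/20*h_X + 3/20*h_Y + 1/10*h_Z + 3/20*h_W + 9/20*h_U
  h_W = 1 + 3/20*h_X + 1/20*h_Y + 3/20*h_Z + 1/10*h_W + 11/20*h_U

Substituting h_U = 0 and rearranging gives the linear system (I - Q) h = 1:
  [3/4, -1/10, -1/5, -3/20] . (h_X, h_Y, h_Z, h_W) = 1
  [-3/20, 3/5, -7/20, -1/20] . (h_X, h_Y, h_Z, h_W) = 1
  [-3/20, -3/20, 9/10, -3/20] . (h_X, h_Y, h_Z, h_W) = 1
  [-3/20, -1/20, -3/20, 9/10] . (h_X, h_Y, h_Z, h_W) = 1

Solving yields:
  h_X = 25436/8259
  h_Y = 11592/2753
  h_Z = 7464/2753
  h_W = 6360/2753

Starting state is Y, so the expected hitting time is h_Y = 11592/2753.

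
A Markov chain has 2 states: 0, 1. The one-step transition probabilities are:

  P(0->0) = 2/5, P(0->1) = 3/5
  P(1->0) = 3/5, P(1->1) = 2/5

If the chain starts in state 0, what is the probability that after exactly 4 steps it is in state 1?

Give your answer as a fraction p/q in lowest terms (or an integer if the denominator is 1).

Computing P^4 by repeated multiplication:
P^1 =
  0: [2/5, 3/5]
  1: [3/5, 2/5]
P^2 =
  0: [13/25, 12/25]
  1: [12/25, 13/25]
P^3 =
  0: [62/125, 63/125]
  1: [63/125, 62/125]
P^4 =
  0: [313/625, 312/625]
  1: [312/625, 313/625]

(P^4)[0 -> 1] = 312/625

Answer: 312/625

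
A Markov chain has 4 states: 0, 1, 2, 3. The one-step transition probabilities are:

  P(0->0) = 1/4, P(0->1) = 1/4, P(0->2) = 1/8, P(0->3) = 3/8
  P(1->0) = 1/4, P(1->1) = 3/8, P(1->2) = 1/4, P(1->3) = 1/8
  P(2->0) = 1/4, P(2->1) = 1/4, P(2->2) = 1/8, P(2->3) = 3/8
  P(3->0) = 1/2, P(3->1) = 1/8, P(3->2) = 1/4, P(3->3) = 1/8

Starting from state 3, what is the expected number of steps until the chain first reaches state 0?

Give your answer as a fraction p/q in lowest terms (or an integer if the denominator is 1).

Let h_i = expected steps to first reach 0 from state i.
Boundary: h_0 = 0.
First-step equations for the other states:
  h_1 = 1 + 1/4*h_0 + 3/8*h_1 + 1/4*h_2 + 1/8*h_3
  h_2 = 1 + 1/4*h_0 + 1/4*h_1 + 1/8*h_2 + 3/8*h_3
  h_3 = 1 + 1/2*h_0 + 1/8*h_1 + 1/4*h_2 + 1/8*h_3

Substituting h_0 = 0 and rearranging gives the linear system (I - Q) h = 1:
  [5/8, -1/4, -1/8] . (h_1, h_2, h_3) = 1
  [-1/4, 7/8, -3/8] . (h_1, h_2, h_3) = 1
  [-1/8, -1/4, 7/8] . (h_1, h_2, h_3) = 1

Solving yields:
  h_1 = 288/85
  h_2 = 16/5
  h_3 = 216/85

Starting state is 3, so the expected hitting time is h_3 = 216/85.

Answer: 216/85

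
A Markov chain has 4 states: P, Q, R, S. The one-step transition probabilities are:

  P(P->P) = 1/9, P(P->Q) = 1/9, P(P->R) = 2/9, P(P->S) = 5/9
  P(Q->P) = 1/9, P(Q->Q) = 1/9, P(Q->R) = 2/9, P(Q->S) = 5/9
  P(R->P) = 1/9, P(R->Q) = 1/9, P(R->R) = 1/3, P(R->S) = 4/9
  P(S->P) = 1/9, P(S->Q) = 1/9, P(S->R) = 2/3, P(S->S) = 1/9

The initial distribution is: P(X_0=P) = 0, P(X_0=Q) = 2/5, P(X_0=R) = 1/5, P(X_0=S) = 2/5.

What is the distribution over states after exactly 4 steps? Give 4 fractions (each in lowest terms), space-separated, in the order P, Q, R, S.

Answer: 1/9 1/9 1553/3645 1282/3645

Derivation:
Propagating the distribution step by step (d_{t+1} = d_t * P):
d_0 = (P=0, Q=2/5, R=1/5, S=2/5)
  d_1[P] = 0*1/9 + 2/5*1/9 + 1/5*1/9 + 2/5*1/9 = 1/9
  d_1[Q] = 0*1/9 + 2/5*1/9 + 1/5*1/9 + 2/5*1/9 = 1/9
  d_1[R] = 0*2/9 + 2/5*2/9 + 1/5*1/3 + 2/5*2/3 = 19/45
  d_1[S] = 0*5/9 + 2/5*5/9 + 1/5*4/9 + 2/5*1/9 = 16/45
d_1 = (P=1/9, Q=1/9, R=19/45, S=16/45)
  d_2[P] = 1/9*1/9 + 1/9*1/9 + 19/45*1/9 + 16/45*1/9 = 1/9
  d_2[Q] = 1/9*1/9 + 1/9*1/9 + 19/45*1/9 + 16/45*1/9 = 1/9
  d_2[R] = 1/9*2/9 + 1/9*2/9 + 19/45*1/3 + 16/45*2/3 = 173/405
  d_2[S] = 1/9*5/9 + 1/9*5/9 + 19/45*4/9 + 16/45*1/9 = 142/405
d_2 = (P=1/9, Q=1/9, R=173/405, S=142/405)
  d_3[P] = 1/9*1/9 + 1/9*1/9 + 173/405*1/9 + 142/405*1/9 = 1/9
  d_3[Q] = 1/9*1/9 + 1/9*1/9 + 173/405*1/9 + 142/405*1/9 = 1/9
  d_3[R] = 1/9*2/9 + 1/9*2/9 + 173/405*1/3 + 142/405*2/3 = 517/1215
  d_3[S] = 1/9*5/9 + 1/9*5/9 + 173/405*4/9 + 142/405*1/9 = 428/1215
d_3 = (P=1/9, Q=1/9, R=517/1215, S=428/1215)
  d_4[P] = 1/9*1/9 + 1/9*1/9 + 517/1215*1/9 + 428/1215*1/9 = 1/9
  d_4[Q] = 1/9*1/9 + 1/9*1/9 + 517/1215*1/9 + 428/1215*1/9 = 1/9
  d_4[R] = 1/9*2/9 + 1/9*2/9 + 517/1215*1/3 + 428/1215*2/3 = 1553/3645
  d_4[S] = 1/9*5/9 + 1/9*5/9 + 517/1215*4/9 + 428/1215*1/9 = 1282/3645
d_4 = (P=1/9, Q=1/9, R=1553/3645, S=1282/3645)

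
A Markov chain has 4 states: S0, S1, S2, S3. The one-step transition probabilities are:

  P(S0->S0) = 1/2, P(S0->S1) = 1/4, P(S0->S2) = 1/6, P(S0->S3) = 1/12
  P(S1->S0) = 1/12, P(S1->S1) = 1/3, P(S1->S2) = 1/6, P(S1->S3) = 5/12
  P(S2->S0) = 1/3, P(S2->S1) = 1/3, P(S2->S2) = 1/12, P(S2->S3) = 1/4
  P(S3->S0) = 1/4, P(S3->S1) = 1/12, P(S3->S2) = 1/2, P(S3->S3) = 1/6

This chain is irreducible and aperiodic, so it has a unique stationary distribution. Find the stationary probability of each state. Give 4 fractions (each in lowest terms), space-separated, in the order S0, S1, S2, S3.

The stationary distribution satisfies pi = pi * P, i.e.:
  pi_S0 = 1/2*pi_S0 + 1/12*pi_S1 + 1/3*pi_S2 + 1/4*pi_S3
  pi_S1 = 1/4*pi_S0 + 1/3*pi_S1 + 1/3*pi_S2 + 1/12*pi_S3
  pi_S2 = 1/6*pi_S0 + 1/6*pi_S1 + 1/12*pi_S2 + 1/2*pi_S3
  pi_S3 = 1/12*pi_S0 + 5/12*pi_S1 + 1/4*pi_S2 + 1/6*pi_S3
with normalization: pi_S0 + pi_S1 + pi_S2 + pi_S3 = 1.

Using the first 3 balance equations plus normalization, the linear system A*pi = b is:
  [-1/2, 1/12, 1/3, 1/4] . pi = 0
  [1/4, -2/3, 1/3, 1/12] . pi = 0
  [1/6, 1/6, -11/12, 1/2] . pi = 0
  [1, 1, 1, 1] . pi = 1

Solving yields:
  pi_S0 = 475/1573
  pi_S1 = 397/1573
  pi_S2 = 350/1573
  pi_S3 = 27/121

Verification (pi * P):
  475/1573*1/2 + 397/1573*1/12 + 350/1573*1/3 + 27/121*1/4 = 475/1573 = pi_S0  (ok)
  475/1573*1/4 + 397/1573*1/3 + 350/1573*1/3 + 27/121*1/12 = 397/1573 = pi_S1  (ok)
  475/1573*1/6 + 397/1573*1/6 + 350/1573*1/12 + 27/121*1/2 = 350/1573 = pi_S2  (ok)
  475/1573*1/12 + 397/1573*5/12 + 350/1573*1/4 + 27/121*1/6 = 27/121 = pi_S3  (ok)

Answer: 475/1573 397/1573 350/1573 27/121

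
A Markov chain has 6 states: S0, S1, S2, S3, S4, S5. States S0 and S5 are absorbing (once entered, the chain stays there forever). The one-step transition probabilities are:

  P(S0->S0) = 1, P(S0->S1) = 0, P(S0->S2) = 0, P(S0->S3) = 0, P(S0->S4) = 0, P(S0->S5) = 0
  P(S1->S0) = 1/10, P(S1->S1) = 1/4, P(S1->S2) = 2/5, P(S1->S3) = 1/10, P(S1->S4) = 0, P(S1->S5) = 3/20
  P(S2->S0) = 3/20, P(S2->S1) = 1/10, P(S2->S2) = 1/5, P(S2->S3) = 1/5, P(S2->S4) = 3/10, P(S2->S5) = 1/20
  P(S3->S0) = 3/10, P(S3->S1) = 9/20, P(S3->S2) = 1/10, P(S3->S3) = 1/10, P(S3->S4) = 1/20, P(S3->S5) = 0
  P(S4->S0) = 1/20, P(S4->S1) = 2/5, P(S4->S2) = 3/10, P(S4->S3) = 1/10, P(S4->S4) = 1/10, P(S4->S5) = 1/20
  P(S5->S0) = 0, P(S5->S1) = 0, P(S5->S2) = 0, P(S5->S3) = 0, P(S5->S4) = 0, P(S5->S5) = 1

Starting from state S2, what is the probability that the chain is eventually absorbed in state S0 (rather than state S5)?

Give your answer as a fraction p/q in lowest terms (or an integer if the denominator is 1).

Answer: 4701/6860

Derivation:
Let a_i = P(absorbed in S0 | start in state i).
Boundary conditions: a_S0 = 1, a_S5 = 0.
For each transient state i, a_i = sum_j P(i->j) * a_j:
  a_S1 = 1/10*a_S0 + 1/4*a_S1 + 2/5*a_S2 + 1/10*a_S3 + 0*a_S4 + 3/20*a_S5
  a_S2 = 3/20*a_S0 + 1/10*a_S1 + 1/5*a_S2 + 1/5*a_S3 + 3/10*a_S4 + 1/20*a_S5
  a_S3 = 3/10*a_S0 + 9/20*a_S1 + 1/10*a_S2 + 1/10*a_S3 + 1/20*a_S4 + 0*a_S5
  a_S4 = 1/20*a_S0 + 2/5*a_S1 + 3/10*a_S2 + 1/10*a_S3 + 1/10*a_S4 + 1/20*a_S5

Substituting a_S0 = 1 and a_S5 = 0, rearrange to (I - Q) a = r where r[i] = P(i -> S0):
  [3/4, -2/5, -1/10, 0] . (a_S1, a_S2, a_S3, a_S4) = 1/10
  [-1/10, 4/5, -1/5, -3/10] . (a_S1, a_S2, a_S3, a_S4) = 3/20
  [-9/20, -1/10, 9/10, -1/20] . (a_S1, a_S2, a_S3, a_S4) = 3/10
  [-2/5, -3/10, -1/10, 9/10] . (a_S1, a_S2, a_S3, a_S4) = 1/20

Solving yields:
  a_S1 = 293/490
  a_S2 = 4701/6860
  a_S3 = 5101/6860
  a_S4 = 2169/3430

Starting state is S2, so the absorption probability is a_S2 = 4701/6860.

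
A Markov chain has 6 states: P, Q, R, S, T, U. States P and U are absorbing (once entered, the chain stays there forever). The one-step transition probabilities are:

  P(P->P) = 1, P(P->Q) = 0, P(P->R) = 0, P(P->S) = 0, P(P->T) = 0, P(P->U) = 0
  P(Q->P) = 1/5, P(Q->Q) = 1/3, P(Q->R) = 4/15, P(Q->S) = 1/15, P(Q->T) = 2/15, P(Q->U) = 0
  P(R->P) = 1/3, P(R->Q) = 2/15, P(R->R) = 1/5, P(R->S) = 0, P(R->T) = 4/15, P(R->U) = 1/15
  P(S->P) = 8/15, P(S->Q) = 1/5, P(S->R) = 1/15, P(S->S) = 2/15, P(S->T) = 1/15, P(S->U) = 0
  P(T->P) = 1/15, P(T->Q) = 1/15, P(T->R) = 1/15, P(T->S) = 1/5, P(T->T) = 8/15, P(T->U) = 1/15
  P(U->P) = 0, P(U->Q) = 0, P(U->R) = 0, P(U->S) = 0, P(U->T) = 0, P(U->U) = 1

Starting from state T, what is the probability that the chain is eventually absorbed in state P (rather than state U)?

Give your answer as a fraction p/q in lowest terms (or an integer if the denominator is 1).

Answer: 99/125

Derivation:
Let a_i = P(absorbed in P | start in state i).
Boundary conditions: a_P = 1, a_U = 0.
For each transient state i, a_i = sum_j P(i->j) * a_j:
  a_Q = 1/5*a_P + 1/3*a_Q + 4/15*a_R + 1/15*a_S + 2/15*a_T + 0*a_U
  a_R = 1/3*a_P + 2/15*a_Q + 1/5*a_R + 0*a_S + 4/15*a_T + 1/15*a_U
  a_S = 8/15*a_P + 1/5*a_Q + 1/15*a_R + 2/15*a_S + 1/15*a_T + 0*a_U
  a_T = 1/15*a_P + 1/15*a_Q + 1/15*a_R + 1/5*a_S + 8/15*a_T + 1/15*a_U

Substituting a_P = 1 and a_U = 0, rearrange to (I - Q) a = r where r[i] = P(i -> P):
  [2/3, -4/15, -1/15, -2/15] . (a_Q, a_R, a_S, a_T) = 1/5
  [-2/15, 4/5, 0, -4/15] . (a_Q, a_R, a_S, a_T) = 1/3
  [-1/5, -1/15, 13/15, -1/15] . (a_Q, a_R, a_S, a_T) = 8/15
  [-1/15, -1/15, -1/5, 7/15] . (a_Q, a_R, a_S, a_T) = 1/15

Solving yields:
  a_Q = 221/250
  a_R = 207/250
  a_S = 118/125
  a_T = 99/125

Starting state is T, so the absorption probability is a_T = 99/125.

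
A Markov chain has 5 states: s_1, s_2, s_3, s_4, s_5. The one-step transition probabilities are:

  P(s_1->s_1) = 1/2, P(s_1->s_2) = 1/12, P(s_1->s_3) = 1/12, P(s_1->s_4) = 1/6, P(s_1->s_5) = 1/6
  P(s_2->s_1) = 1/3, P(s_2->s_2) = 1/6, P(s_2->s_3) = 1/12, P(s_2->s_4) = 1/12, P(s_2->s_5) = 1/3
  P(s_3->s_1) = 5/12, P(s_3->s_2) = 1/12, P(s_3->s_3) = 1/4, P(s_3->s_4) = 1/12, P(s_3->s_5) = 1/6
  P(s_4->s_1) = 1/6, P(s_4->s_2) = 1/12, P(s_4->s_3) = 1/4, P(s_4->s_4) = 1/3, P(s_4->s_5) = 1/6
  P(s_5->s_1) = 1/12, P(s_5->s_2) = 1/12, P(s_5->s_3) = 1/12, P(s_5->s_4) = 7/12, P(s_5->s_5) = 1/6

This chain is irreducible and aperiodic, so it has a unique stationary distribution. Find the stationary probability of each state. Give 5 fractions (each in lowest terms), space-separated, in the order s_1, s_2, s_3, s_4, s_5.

Answer: 115/374 1/11 86/561 299/1122 2/11

Derivation:
The stationary distribution satisfies pi = pi * P, i.e.:
  pi_s_1 = 1/2*pi_s_1 + 1/3*pi_s_2 + 5/12*pi_s_3 + 1/6*pi_s_4 + 1/12*pi_s_5
  pi_s_2 = 1/12*pi_s_1 + 1/6*pi_s_2 + 1/12*pi_s_3 + 1/12*pi_s_4 + 1/12*pi_s_5
  pi_s_3 = 1/12*pi_s_1 + 1/12*pi_s_2 + 1/4*pi_s_3 + 1/4*pi_s_4 + 1/12*pi_s_5
  pi_s_4 = 1/6*pi_s_1 + 1/12*pi_s_2 + 1/12*pi_s_3 + 1/3*pi_s_4 + 7/12*pi_s_5
  pi_s_5 = 1/6*pi_s_1 + 1/3*pi_s_2 + 1/6*pi_s_3 + 1/6*pi_s_4 + 1/6*pi_s_5
with normalization: pi_s_1 + pi_s_2 + pi_s_3 + pi_s_4 + pi_s_5 = 1.

Using the first 4 balance equations plus normalization, the linear system A*pi = b is:
  [-1/2, 1/3, 5/12, 1/6, 1/12] . pi = 0
  [1/12, -5/6, 1/12, 1/12, 1/12] . pi = 0
  [1/12, 1/12, -3/4, 1/4, 1/12] . pi = 0
  [1/6, 1/12, 1/12, -2/3, 7/12] . pi = 0
  [1, 1, 1, 1, 1] . pi = 1

Solving yields:
  pi_s_1 = 115/374
  pi_s_2 = 1/11
  pi_s_3 = 86/561
  pi_s_4 = 299/1122
  pi_s_5 = 2/11

Verification (pi * P):
  115/374*1/2 + 1/11*1/3 + 86/561*5/12 + 299/1122*1/6 + 2/11*1/12 = 115/374 = pi_s_1  (ok)
  115/374*1/12 + 1/11*1/6 + 86/561*1/12 + 299/1122*1/12 + 2/11*1/12 = 1/11 = pi_s_2  (ok)
  115/374*1/12 + 1/11*1/12 + 86/561*1/4 + 299/1122*1/4 + 2/11*1/12 = 86/561 = pi_s_3  (ok)
  115/374*1/6 + 1/11*1/12 + 86/561*1/12 + 299/1122*1/3 + 2/11*7/12 = 299/1122 = pi_s_4  (ok)
  115/374*1/6 + 1/11*1/3 + 86/561*1/6 + 299/1122*1/6 + 2/11*1/6 = 2/11 = pi_s_5  (ok)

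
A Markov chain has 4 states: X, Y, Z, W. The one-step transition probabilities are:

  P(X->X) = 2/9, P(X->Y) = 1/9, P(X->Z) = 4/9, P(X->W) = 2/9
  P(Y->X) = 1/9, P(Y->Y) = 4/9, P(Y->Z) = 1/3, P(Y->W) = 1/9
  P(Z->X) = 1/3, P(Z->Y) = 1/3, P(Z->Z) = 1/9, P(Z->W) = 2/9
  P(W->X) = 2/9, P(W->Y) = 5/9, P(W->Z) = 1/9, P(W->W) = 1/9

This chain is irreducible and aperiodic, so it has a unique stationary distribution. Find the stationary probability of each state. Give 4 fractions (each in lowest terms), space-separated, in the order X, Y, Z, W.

Answer: 165/782 142/391 205/782 64/391

Derivation:
The stationary distribution satisfies pi = pi * P, i.e.:
  pi_X = 2/9*pi_X + 1/9*pi_Y + 1/3*pi_Z + 2/9*pi_W
  pi_Y = 1/9*pi_X + 4/9*pi_Y + 1/3*pi_Z + 5/9*pi_W
  pi_Z = 4/9*pi_X + 1/3*pi_Y + 1/9*pi_Z + 1/9*pi_W
  pi_W = 2/9*pi_X + 1/9*pi_Y + 2/9*pi_Z + 1/9*pi_W
with normalization: pi_X + pi_Y + pi_Z + pi_W = 1.

Using the first 3 balance equations plus normalization, the linear system A*pi = b is:
  [-7/9, 1/9, 1/3, 2/9] . pi = 0
  [1/9, -5/9, 1/3, 5/9] . pi = 0
  [4/9, 1/3, -8/9, 1/9] . pi = 0
  [1, 1, 1, 1] . pi = 1

Solving yields:
  pi_X = 165/782
  pi_Y = 142/391
  pi_Z = 205/782
  pi_W = 64/391

Verification (pi * P):
  165/782*2/9 + 142/391*1/9 + 205/782*1/3 + 64/391*2/9 = 165/782 = pi_X  (ok)
  165/782*1/9 + 142/391*4/9 + 205/782*1/3 + 64/391*5/9 = 142/391 = pi_Y  (ok)
  165/782*4/9 + 142/391*1/3 + 205/782*1/9 + 64/391*1/9 = 205/782 = pi_Z  (ok)
  165/782*2/9 + 142/391*1/9 + 205/782*2/9 + 64/391*1/9 = 64/391 = pi_W  (ok)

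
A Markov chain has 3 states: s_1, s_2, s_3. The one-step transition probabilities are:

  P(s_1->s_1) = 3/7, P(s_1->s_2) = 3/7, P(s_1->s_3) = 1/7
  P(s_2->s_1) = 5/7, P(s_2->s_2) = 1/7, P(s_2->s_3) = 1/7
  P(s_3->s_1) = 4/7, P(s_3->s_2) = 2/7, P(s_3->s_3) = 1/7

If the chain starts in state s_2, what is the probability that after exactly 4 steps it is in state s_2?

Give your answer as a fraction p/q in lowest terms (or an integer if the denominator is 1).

Answer: 772/2401

Derivation:
Computing P^4 by repeated multiplication:
P^1 =
  s_1: [3/7, 3/7, 1/7]
  s_2: [5/7, 1/7, 1/7]
  s_3: [4/7, 2/7, 1/7]
P^2 =
  s_1: [4/7, 2/7, 1/7]
  s_2: [24/49, 18/49, 1/7]
  s_3: [26/49, 16/49, 1/7]
P^3 =
  s_1: [26/49, 16/49, 1/7]
  s_2: [190/343, 104/343, 1/7]
  s_3: [186/343, 108/343, 1/7]
P^4 =
  s_1: [186/343, 108/343, 1/7]
  s_2: [1286/2401, 772/2401, 1/7]
  s_3: [1294/2401, 764/2401, 1/7]

(P^4)[s_2 -> s_2] = 772/2401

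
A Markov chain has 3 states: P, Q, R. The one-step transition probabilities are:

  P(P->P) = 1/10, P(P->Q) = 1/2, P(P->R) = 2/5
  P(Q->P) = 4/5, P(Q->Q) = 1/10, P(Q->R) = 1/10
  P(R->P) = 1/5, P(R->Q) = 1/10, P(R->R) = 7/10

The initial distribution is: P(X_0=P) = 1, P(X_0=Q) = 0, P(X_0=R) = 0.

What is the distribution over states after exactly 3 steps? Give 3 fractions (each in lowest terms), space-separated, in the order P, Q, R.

Answer: 47/200 37/125 469/1000

Derivation:
Propagating the distribution step by step (d_{t+1} = d_t * P):
d_0 = (P=1, Q=0, R=0)
  d_1[P] = 1*1/10 + 0*4/5 + 0*1/5 = 1/10
  d_1[Q] = 1*1/2 + 0*1/10 + 0*1/10 = 1/2
  d_1[R] = 1*2/5 + 0*1/10 + 0*7/10 = 2/5
d_1 = (P=1/10, Q=1/2, R=2/5)
  d_2[P] = 1/10*1/10 + 1/2*4/5 + 2/5*1/5 = 49/100
  d_2[Q] = 1/10*1/2 + 1/2*1/10 + 2/5*1/10 = 7/50
  d_2[R] = 1/10*2/5 + 1/2*1/10 + 2/5*7/10 = 37/100
d_2 = (P=49/100, Q=7/50, R=37/100)
  d_3[P] = 49/100*1/10 + 7/50*4/5 + 37/100*1/5 = 47/200
  d_3[Q] = 49/100*1/2 + 7/50*1/10 + 37/100*1/10 = 37/125
  d_3[R] = 49/100*2/5 + 7/50*1/10 + 37/100*7/10 = 469/1000
d_3 = (P=47/200, Q=37/125, R=469/1000)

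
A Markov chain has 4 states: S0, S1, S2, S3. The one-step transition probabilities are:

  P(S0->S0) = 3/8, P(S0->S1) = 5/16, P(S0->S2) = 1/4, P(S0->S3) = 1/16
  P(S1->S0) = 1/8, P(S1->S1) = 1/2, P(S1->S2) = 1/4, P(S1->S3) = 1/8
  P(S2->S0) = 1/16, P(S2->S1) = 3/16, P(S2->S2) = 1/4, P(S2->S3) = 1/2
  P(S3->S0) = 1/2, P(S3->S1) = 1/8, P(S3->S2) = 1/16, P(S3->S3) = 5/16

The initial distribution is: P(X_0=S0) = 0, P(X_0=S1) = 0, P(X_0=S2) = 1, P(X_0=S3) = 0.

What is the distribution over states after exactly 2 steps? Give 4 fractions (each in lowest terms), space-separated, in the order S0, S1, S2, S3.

Answer: 5/16 57/256 5/32 79/256

Derivation:
Propagating the distribution step by step (d_{t+1} = d_t * P):
d_0 = (S0=0, S1=0, S2=1, S3=0)
  d_1[S0] = 0*3/8 + 0*1/8 + 1*1/16 + 0*1/2 = 1/16
  d_1[S1] = 0*5/16 + 0*1/2 + 1*3/16 + 0*1/8 = 3/16
  d_1[S2] = 0*1/4 + 0*1/4 + 1*1/4 + 0*1/16 = 1/4
  d_1[S3] = 0*1/16 + 0*1/8 + 1*1/2 + 0*5/16 = 1/2
d_1 = (S0=1/16, S1=3/16, S2=1/4, S3=1/2)
  d_2[S0] = 1/16*3/8 + 3/16*1/8 + 1/4*1/16 + 1/2*1/2 = 5/16
  d_2[S1] = 1/16*5/16 + 3/16*1/2 + 1/4*3/16 + 1/2*1/8 = 57/256
  d_2[S2] = 1/16*1/4 + 3/16*1/4 + 1/4*1/4 + 1/2*1/16 = 5/32
  d_2[S3] = 1/16*1/16 + 3/16*1/8 + 1/4*1/2 + 1/2*5/16 = 79/256
d_2 = (S0=5/16, S1=57/256, S2=5/32, S3=79/256)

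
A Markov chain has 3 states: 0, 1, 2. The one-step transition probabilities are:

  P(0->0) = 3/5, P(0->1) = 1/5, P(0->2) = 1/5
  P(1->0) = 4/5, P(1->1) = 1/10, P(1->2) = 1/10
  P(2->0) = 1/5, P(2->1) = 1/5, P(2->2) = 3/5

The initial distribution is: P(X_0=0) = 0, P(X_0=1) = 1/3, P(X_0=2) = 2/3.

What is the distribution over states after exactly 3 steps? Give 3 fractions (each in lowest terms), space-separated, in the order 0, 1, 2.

Answer: 247/500 109/600 973/3000

Derivation:
Propagating the distribution step by step (d_{t+1} = d_t * P):
d_0 = (0=0, 1=1/3, 2=2/3)
  d_1[0] = 0*3/5 + 1/3*4/5 + 2/3*1/5 = 2/5
  d_1[1] = 0*1/5 + 1/3*1/10 + 2/3*1/5 = 1/6
  d_1[2] = 0*1/5 + 1/3*1/10 + 2/3*3/5 = 13/30
d_1 = (0=2/5, 1=1/6, 2=13/30)
  d_2[0] = 2/5*3/5 + 1/6*4/5 + 13/30*1/5 = 23/50
  d_2[1] = 2/5*1/5 + 1/6*1/10 + 13/30*1/5 = 11/60
  d_2[2] = 2/5*1/5 + 1/6*1/10 + 13/30*3/5 = 107/300
d_2 = (0=23/50, 1=11/60, 2=107/300)
  d_3[0] = 23/50*3/5 + 11/60*4/5 + 107/300*1/5 = 247/500
  d_3[1] = 23/50*1/5 + 11/60*1/10 + 107/300*1/5 = 109/600
  d_3[2] = 23/50*1/5 + 11/60*1/10 + 107/300*3/5 = 973/3000
d_3 = (0=247/500, 1=109/600, 2=973/3000)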